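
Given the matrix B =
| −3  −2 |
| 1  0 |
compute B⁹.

[[−1023, −1022], [511, 510]]

tr B = −3 and det B = 2, so the characteristic polynomial is λ² − (−3)λ + (2) with roots −1 and −2.
Eigenvectors give P = [[−1, −2], [1, 1]] with P⁻¹ = [[1, 2], [−1, −1]], and B = P·diag(−1, −2)·P⁻¹.
Then B⁹ = P·diag(−1, −512)·P⁻¹ = [[1, 1024], [−1, −512]] · [[1, 2], [−1, −1]] = [[−1023, −1022], [511, 510]].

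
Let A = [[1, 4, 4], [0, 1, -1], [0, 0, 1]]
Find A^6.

A = I + N where N = [[0, 4, 4], [0, 0, -1], [0, 0, 0]] is strictly upper-triangular, so N^3 = 0.
(I + N)^6 = I + 6·N + 15·N^2 = [[1, 24, -36], [0, 1, -6], [0, 0, 1]].

[[1, 24, -36], [0, 1, -6], [0, 0, 1]]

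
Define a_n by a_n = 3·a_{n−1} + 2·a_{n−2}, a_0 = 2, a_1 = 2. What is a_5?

With companion matrix M = [[3, 2], [1, 0]], [a_n, a_{n−1}]ᵀ = M·[a_{n−1}, a_{n−2}]ᵀ, so [a_5, a_4]ᵀ = M^4·[a_1, a_0]ᵀ.
M^4 = [[139, 78], [39, 22]], giving [a_5, a_4]ᵀ = [[434], [122]].

434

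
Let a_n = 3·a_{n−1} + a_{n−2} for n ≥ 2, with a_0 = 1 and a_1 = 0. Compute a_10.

12970

With companion matrix T = [[3, 1], [1, 0]], [a_n, a_{n−1}]ᵀ = T·[a_{n−1}, a_{n−2}]ᵀ, so [a_10, a_9]ᵀ = T^9·[a_1, a_0]ᵀ.
T^9 = [[42837, 12970], [12970, 3927]], giving [a_10, a_9]ᵀ = [[12970], [3927]].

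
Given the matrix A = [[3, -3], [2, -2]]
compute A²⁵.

A² = A (a projection; rank 1, trace 1), so A²⁵ = A.

[[3, -3], [2, -2]]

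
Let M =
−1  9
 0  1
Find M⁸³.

M² = I (check: tr M = 0 and det M = −1), so M⁸³ = M since 83 is odd.

[[−1, 9], [0, 1]]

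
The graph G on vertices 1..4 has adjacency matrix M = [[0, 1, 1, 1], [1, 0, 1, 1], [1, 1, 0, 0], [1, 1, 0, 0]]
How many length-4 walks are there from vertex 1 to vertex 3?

9

The number of length-4 walks from vertex 1 to vertex 3 is entry (1,3) of M⁴, where M is the adjacency matrix.
M² = [[3, 2, 1, 1], [2, 3, 1, 1], [1, 1, 2, 2], [1, 1, 2, 2]]
M³ = [[4, 5, 5, 5], [5, 4, 5, 5], [5, 5, 2, 2], [5, 5, 2, 2]]
M⁴ = [[15, 14, 9, 9], [14, 15, 9, 9], [9, 9, 10, 10], [9, 9, 10, 10]]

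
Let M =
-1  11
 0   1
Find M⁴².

[[1, 0], [0, 1]]

M² = I (check: tr M = 0 and det M = -1), so M⁴² = I since 42 is even.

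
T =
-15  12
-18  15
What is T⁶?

[[729, 0], [0, 729]]

tr T = 0 and det T = -9, so the characteristic polynomial is λ² − (0)λ + (-9) with roots 3 and -3.
Eigenvectors give P = [[2, -1], [3, -1]] with P⁻¹ = [[-1, 1], [-3, 2]], and T = P·diag(3, -3)·P⁻¹.
Then T⁶ = P·diag(729, 729)·P⁻¹ = [[1458, -729], [2187, -729]] · [[-1, 1], [-3, 2]] = [[729, 0], [0, 729]].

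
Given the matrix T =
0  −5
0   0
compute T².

[[0, 0], [0, 0]]

T is strictly triangular, hence nilpotent: T² = 0, so T² = 0.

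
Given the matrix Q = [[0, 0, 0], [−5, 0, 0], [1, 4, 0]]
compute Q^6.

[[0, 0, 0], [0, 0, 0], [0, 0, 0]]

Q is strictly triangular, hence nilpotent: Q^3 = 0, so Q^6 = 0.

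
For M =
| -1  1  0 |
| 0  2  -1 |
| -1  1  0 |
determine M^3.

M^2 = [[1, 1, -1], [1, 3, -2], [1, 1, -1]]
M^3 = [[0, 2, -1], [1, 5, -3], [0, 2, -1]]

[[0, 2, -1], [1, 5, -3], [0, 2, -1]]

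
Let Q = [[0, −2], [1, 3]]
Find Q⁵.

tr Q = 3 and det Q = 2, so the characteristic polynomial is λ² − (3)λ + (2) with roots 1 and 2.
Eigenvectors give P = [[−2, −1], [1, 1]] with P⁻¹ = [[−1, −1], [1, 2]], and Q = P·diag(1, 2)·P⁻¹.
Then Q⁵ = P·diag(1, 32)·P⁻¹ = [[−2, −32], [1, 32]] · [[−1, −1], [1, 2]] = [[−30, −62], [31, 63]].

[[−30, −62], [31, 63]]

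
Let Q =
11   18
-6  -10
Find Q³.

tr Q = 1 and det Q = -2, so the characteristic polynomial is λ² − (1)λ + (-2) with roots -1 and 2.
Eigenvectors give P = [[-3, -2], [2, 1]] with P⁻¹ = [[1, 2], [-2, -3]], and Q = P·diag(-1, 2)·P⁻¹.
Then Q³ = P·diag(-1, 8)·P⁻¹ = [[3, -16], [-2, 8]] · [[1, 2], [-2, -3]] = [[35, 54], [-18, -28]].

[[35, 54], [-18, -28]]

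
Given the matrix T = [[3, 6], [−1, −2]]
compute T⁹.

[[3, 6], [−1, −2]]

T² = T (a projection; rank 1, trace 1), so T⁹ = T.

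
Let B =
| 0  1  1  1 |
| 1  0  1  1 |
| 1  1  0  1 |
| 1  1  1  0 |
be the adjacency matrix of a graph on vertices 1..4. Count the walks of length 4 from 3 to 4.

The number of length-4 walks from vertex 3 to vertex 4 is entry (3,4) of B⁴, where B is the adjacency matrix.
B² = [[3, 2, 2, 2], [2, 3, 2, 2], [2, 2, 3, 2], [2, 2, 2, 3]]
B³ = [[6, 7, 7, 7], [7, 6, 7, 7], [7, 7, 6, 7], [7, 7, 7, 6]]
B⁴ = [[21, 20, 20, 20], [20, 21, 20, 20], [20, 20, 21, 20], [20, 20, 20, 21]]

20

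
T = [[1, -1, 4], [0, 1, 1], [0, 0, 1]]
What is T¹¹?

T = I + N where N = [[0, -1, 4], [0, 0, 1], [0, 0, 0]] is strictly upper-triangular, so N³ = 0.
(I + N)¹¹ = I + 11·N + 55·N² = [[1, -11, -11], [0, 1, 11], [0, 0, 1]].

[[1, -11, -11], [0, 1, 11], [0, 0, 1]]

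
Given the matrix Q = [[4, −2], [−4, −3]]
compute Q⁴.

[[584, −82], [−164, 297]]

Q² = [[24, −2], [−4, 17]]
Q³ = [[104, −42], [−84, −43]]
Q⁴ = [[584, −82], [−164, 297]]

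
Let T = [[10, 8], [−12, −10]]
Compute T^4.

[[16, 0], [0, 16]]

tr T = 0 and det T = −4, so the characteristic polynomial is λ² − (0)λ + (−4) with roots 2 and −2.
Eigenvectors give P = [[−1, −2], [1, 3]] with P⁻¹ = [[−3, −2], [1, 1]], and T = P·diag(2, −2)·P⁻¹.
Then T^4 = P·diag(16, 16)·P⁻¹ = [[−16, −32], [16, 48]] · [[−3, −2], [1, 1]] = [[16, 0], [0, 16]].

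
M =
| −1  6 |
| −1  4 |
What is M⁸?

tr M = 3 and det M = 2, so the characteristic polynomial is λ² − (3)λ + (2) with roots 2 and 1.
Eigenvectors give P = [[2, 3], [1, 1]] with P⁻¹ = [[−1, 3], [1, −2]], and M = P·diag(2, 1)·P⁻¹.
Then M⁸ = P·diag(256, 1)·P⁻¹ = [[512, 3], [256, 1]] · [[−1, 3], [1, −2]] = [[−509, 1530], [−255, 766]].

[[−509, 1530], [−255, 766]]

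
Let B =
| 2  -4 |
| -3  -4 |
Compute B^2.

[[16, 8], [6, 28]]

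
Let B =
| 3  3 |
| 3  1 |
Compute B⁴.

[[468, 336], [336, 244]]

B² = [[18, 12], [12, 10]]
B³ = [[90, 66], [66, 46]]
B⁴ = [[468, 336], [336, 244]]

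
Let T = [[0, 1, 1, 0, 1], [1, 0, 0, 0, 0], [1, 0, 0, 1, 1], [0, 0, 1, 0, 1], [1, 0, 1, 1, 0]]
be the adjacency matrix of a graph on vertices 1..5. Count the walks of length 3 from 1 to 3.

The number of length-3 walks from vertex 1 to vertex 3 is entry (1,3) of T³, where T is the adjacency matrix.
T² = [[3, 0, 1, 2, 1], [0, 1, 1, 0, 1], [1, 1, 3, 1, 2], [2, 0, 1, 2, 1], [1, 1, 2, 1, 3]]
T³ = [[2, 3, 6, 2, 6], [3, 0, 1, 2, 1], [6, 1, 4, 5, 5], [2, 2, 5, 2, 5], [6, 1, 5, 5, 4]]

6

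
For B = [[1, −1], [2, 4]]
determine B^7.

tr B = 5 and det B = 6, so the characteristic polynomial is λ² − (5)λ + (6) with roots 2 and 3.
Eigenvectors give P = [[−1, 1], [1, −2]] with P⁻¹ = [[−2, −1], [−1, −1]], and B = P·diag(2, 3)·P⁻¹.
Then B^7 = P·diag(128, 2187)·P⁻¹ = [[−128, 2187], [128, −4374]] · [[−2, −1], [−1, −1]] = [[−1931, −2059], [4118, 4246]].

[[−1931, −2059], [4118, 4246]]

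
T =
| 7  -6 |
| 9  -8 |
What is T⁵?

[[67, -66], [99, -98]]

tr T = -1 and det T = -2, so the characteristic polynomial is λ² − (-1)λ + (-2) with roots 1 and -2.
Eigenvectors give P = [[-1, -2], [-1, -3]] with P⁻¹ = [[-3, 2], [1, -1]], and T = P·diag(1, -2)·P⁻¹.
Then T⁵ = P·diag(1, -32)·P⁻¹ = [[-1, 64], [-1, 96]] · [[-3, 2], [1, -1]] = [[67, -66], [99, -98]].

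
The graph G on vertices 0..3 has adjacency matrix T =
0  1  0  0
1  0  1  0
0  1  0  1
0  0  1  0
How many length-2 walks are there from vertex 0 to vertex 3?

0

The number of length-2 walks from vertex 0 to vertex 3 is entry (0,3) of T², where T is the adjacency matrix.
T² = [[1, 0, 1, 0], [0, 2, 0, 1], [1, 0, 2, 0], [0, 1, 0, 1]]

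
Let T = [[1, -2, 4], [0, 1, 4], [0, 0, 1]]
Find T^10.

[[1, -20, -320], [0, 1, 40], [0, 0, 1]]

T = I + N where N = [[0, -2, 4], [0, 0, 4], [0, 0, 0]] is strictly upper-triangular, so N^3 = 0.
(I + N)^10 = I + 10·N + 45·N^2 = [[1, -20, -320], [0, 1, 40], [0, 0, 1]].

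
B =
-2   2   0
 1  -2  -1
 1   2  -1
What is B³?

[[-22, 24, 10], [17, -12, -7], [-3, 4, 5]]

B² = [[6, -8, -2], [-5, 4, 3], [-1, -4, -1]]
B³ = [[-22, 24, 10], [17, -12, -7], [-3, 4, 5]]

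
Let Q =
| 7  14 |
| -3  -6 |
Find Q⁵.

[[7, 14], [-3, -6]]

Q² = Q (a projection; rank 1, trace 1), so Q⁵ = Q.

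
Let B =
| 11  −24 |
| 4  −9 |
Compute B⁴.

tr B = 2 and det B = −3, so the characteristic polynomial is λ² − (2)λ + (−3) with roots −1 and 3.
Eigenvectors give P = [[−2, −3], [−1, −1]] with P⁻¹ = [[1, −3], [−1, 2]], and B = P·diag(−1, 3)·P⁻¹.
Then B⁴ = P·diag(1, 81)·P⁻¹ = [[−2, −243], [−1, −81]] · [[1, −3], [−1, 2]] = [[241, −480], [80, −159]].

[[241, −480], [80, −159]]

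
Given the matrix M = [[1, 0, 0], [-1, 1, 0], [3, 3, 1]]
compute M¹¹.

M = I + N where N = [[0, 0, 0], [-1, 0, 0], [3, 3, 0]] is strictly lower-triangular, so N³ = 0.
(I + N)¹¹ = I + 11·N + 55·N² = [[1, 0, 0], [-11, 1, 0], [-132, 33, 1]].

[[1, 0, 0], [-11, 1, 0], [-132, 33, 1]]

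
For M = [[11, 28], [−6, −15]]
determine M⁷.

tr M = −4 and det M = 3, so the characteristic polynomial is λ² − (−4)λ + (3) with roots −1 and −3.
Eigenvectors give P = [[7, −2], [−3, 1]] with P⁻¹ = [[1, 2], [3, 7]], and M = P·diag(−1, −3)·P⁻¹.
Then M⁷ = P·diag(−1, −2187)·P⁻¹ = [[−7, 4374], [3, −2187]] · [[1, 2], [3, 7]] = [[13115, 30604], [−6558, −15303]].

[[13115, 30604], [−6558, −15303]]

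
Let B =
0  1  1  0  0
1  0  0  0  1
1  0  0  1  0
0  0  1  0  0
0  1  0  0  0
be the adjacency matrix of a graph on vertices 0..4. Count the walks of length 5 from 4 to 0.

The number of length-5 walks from vertex 4 to vertex 0 is entry (4,0) of B⁵, where B is the adjacency matrix.
B² = [[2, 0, 0, 1, 1], [0, 2, 1, 0, 0], [0, 1, 2, 0, 0], [1, 0, 0, 1, 0], [1, 0, 0, 0, 1]]
B³ = [[0, 3, 3, 0, 0], [3, 0, 0, 1, 2], [3, 0, 0, 2, 1], [0, 1, 2, 0, 0], [0, 2, 1, 0, 0]]
B⁴ = [[6, 0, 0, 3, 3], [0, 5, 4, 0, 0], [0, 4, 5, 0, 0], [3, 0, 0, 2, 1], [3, 0, 0, 1, 2]]
B⁵ = [[0, 9, 9, 0, 0], [9, 0, 0, 4, 5], [9, 0, 0, 5, 4], [0, 4, 5, 0, 0], [0, 5, 4, 0, 0]]

0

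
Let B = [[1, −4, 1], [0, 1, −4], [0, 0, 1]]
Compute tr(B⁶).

3

B = I + N where N = [[0, −4, 1], [0, 0, −4], [0, 0, 0]] is strictly upper-triangular, so N³ = 0.
(I + N)⁶ = I + 6·N + 15·N² = [[1, −24, 246], [0, 1, −24], [0, 0, 1]].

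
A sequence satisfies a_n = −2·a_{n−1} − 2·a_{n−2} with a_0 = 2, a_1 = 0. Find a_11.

128

With companion matrix B = [[−2, −2], [1, 0]], [a_n, a_{n−1}]ᵀ = B·[a_{n−1}, a_{n−2}]ᵀ, so [a_11, a_10]ᵀ = B¹⁰·[a_1, a_0]ᵀ.
B¹⁰ = [[32, 64], [−32, −32]], giving [a_11, a_10]ᵀ = [[128], [−64]].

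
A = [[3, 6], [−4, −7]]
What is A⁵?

[[483, 726], [−484, −727]]

tr A = −4 and det A = 3, so the characteristic polynomial is λ² − (−4)λ + (3) with roots −3 and −1.
Eigenvectors give P = [[−1, 3], [1, −2]] with P⁻¹ = [[2, 3], [1, 1]], and A = P·diag(−3, −1)·P⁻¹.
Then A⁵ = P·diag(−243, −1)·P⁻¹ = [[243, −3], [−243, 2]] · [[2, 3], [1, 1]] = [[483, 726], [−484, −727]].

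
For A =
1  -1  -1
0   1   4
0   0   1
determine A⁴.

[[1, -4, -28], [0, 1, 16], [0, 0, 1]]

A = I + N where N = [[0, -1, -1], [0, 0, 4], [0, 0, 0]] is strictly upper-triangular, so N³ = 0.
(I + N)⁴ = I + 4·N + 6·N² = [[1, -4, -28], [0, 1, 16], [0, 0, 1]].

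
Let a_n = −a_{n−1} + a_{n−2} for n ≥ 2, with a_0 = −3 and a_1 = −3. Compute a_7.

With companion matrix M = [[−1, 1], [1, 0]], [a_n, a_{n−1}]ᵀ = M·[a_{n−1}, a_{n−2}]ᵀ, so [a_7, a_6]ᵀ = M⁶·[a_1, a_0]ᵀ.
M⁶ = [[13, −8], [−8, 5]], giving [a_7, a_6]ᵀ = [[−15], [9]].

−15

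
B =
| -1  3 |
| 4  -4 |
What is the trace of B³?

B² = [[13, -15], [-20, 28]]
B³ = [[-73, 99], [132, -172]]

-245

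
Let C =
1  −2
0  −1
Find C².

[[1, 0], [0, 1]]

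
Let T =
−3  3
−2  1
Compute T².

[[3, −6], [4, −5]]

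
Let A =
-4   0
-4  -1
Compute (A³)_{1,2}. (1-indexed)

A² = [[16, 0], [20, 1]]
A³ = [[-64, 0], [-84, -1]]

0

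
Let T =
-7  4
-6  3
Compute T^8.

[[19681, -13120], [19680, -13119]]

tr T = -4 and det T = 3, so the characteristic polynomial is λ² − (-4)λ + (3) with roots -3 and -1.
Eigenvectors give P = [[-1, 2], [-1, 3]] with P⁻¹ = [[-3, 2], [-1, 1]], and T = P·diag(-3, -1)·P⁻¹.
Then T^8 = P·diag(6561, 1)·P⁻¹ = [[-6561, 2], [-6561, 3]] · [[-3, 2], [-1, 1]] = [[19681, -13120], [19680, -13119]].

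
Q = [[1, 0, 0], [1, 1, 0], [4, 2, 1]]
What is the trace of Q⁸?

3

Q = I + N where N = [[0, 0, 0], [1, 0, 0], [4, 2, 0]] is strictly lower-triangular, so N³ = 0.
(I + N)⁸ = I + 8·N + 28·N² = [[1, 0, 0], [8, 1, 0], [88, 16, 1]].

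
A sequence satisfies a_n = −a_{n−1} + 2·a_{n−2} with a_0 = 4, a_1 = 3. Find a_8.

With companion matrix A = [[−1, 2], [1, 0]], [a_n, a_{n−1}]ᵀ = A·[a_{n−1}, a_{n−2}]ᵀ, so [a_8, a_7]ᵀ = A⁷·[a_1, a_0]ᵀ.
A⁷ = [[−85, 86], [43, −42]], giving [a_8, a_7]ᵀ = [[89], [−39]].

89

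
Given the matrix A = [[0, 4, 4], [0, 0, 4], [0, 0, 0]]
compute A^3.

A is strictly triangular, hence nilpotent: A^3 = 0, so A^3 = 0.

[[0, 0, 0], [0, 0, 0], [0, 0, 0]]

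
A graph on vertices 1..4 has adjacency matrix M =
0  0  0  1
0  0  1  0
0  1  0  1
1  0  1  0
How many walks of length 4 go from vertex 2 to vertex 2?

2

The number of length-4 walks from vertex 2 to vertex 2 is entry (2,2) of M⁴, where M is the adjacency matrix.
M² = [[1, 0, 1, 0], [0, 1, 0, 1], [1, 0, 2, 0], [0, 1, 0, 2]]
M³ = [[0, 1, 0, 2], [1, 0, 2, 0], [0, 2, 0, 3], [2, 0, 3, 0]]
M⁴ = [[2, 0, 3, 0], [0, 2, 0, 3], [3, 0, 5, 0], [0, 3, 0, 5]]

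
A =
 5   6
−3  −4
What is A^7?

[[257, 258], [−129, −130]]

tr A = 1 and det A = −2, so the characteristic polynomial is λ² − (1)λ + (−2) with roots −1 and 2.
Eigenvectors give P = [[−1, −2], [1, 1]] with P⁻¹ = [[1, 2], [−1, −1]], and A = P·diag(−1, 2)·P⁻¹.
Then A^7 = P·diag(−1, 128)·P⁻¹ = [[1, −256], [−1, 128]] · [[1, 2], [−1, −1]] = [[257, 258], [−129, −130]].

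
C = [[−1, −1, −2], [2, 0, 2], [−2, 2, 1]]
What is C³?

C² = [[3, −3, −2], [−6, 2, −2], [4, 4, 9]]
C³ = [[−5, −7, −14], [14, 2, 14], [−14, 14, 9]]

[[−5, −7, −14], [14, 2, 14], [−14, 14, 9]]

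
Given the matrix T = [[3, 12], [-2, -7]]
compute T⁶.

tr T = -4 and det T = 3, so the characteristic polynomial is λ² − (-4)λ + (3) with roots -3 and -1.
Eigenvectors give P = [[2, -3], [-1, 1]] with P⁻¹ = [[-1, -3], [-1, -2]], and T = P·diag(-3, -1)·P⁻¹.
Then T⁶ = P·diag(729, 1)·P⁻¹ = [[1458, -3], [-729, 1]] · [[-1, -3], [-1, -2]] = [[-1455, -4368], [728, 2185]].

[[-1455, -4368], [728, 2185]]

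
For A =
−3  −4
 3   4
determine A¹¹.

A² = A (a projection; rank 1, trace 1), so A¹¹ = A.

[[−3, −4], [3, 4]]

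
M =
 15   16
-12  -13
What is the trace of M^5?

242

tr M = 2 and det M = -3, so the characteristic polynomial is λ² − (2)λ + (-3) with roots 3 and -1.
Eigenvectors give P = [[4, -1], [-3, 1]] with P⁻¹ = [[1, 1], [3, 4]], and M = P·diag(3, -1)·P⁻¹.
Then M^5 = P·diag(243, -1)·P⁻¹ = [[972, 1], [-729, -1]] · [[1, 1], [3, 4]] = [[975, 976], [-732, -733]].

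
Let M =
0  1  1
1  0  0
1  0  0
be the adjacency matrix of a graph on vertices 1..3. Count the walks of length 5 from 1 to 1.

The number of length-5 walks from vertex 1 to vertex 1 is entry (1,1) of M⁵, where M is the adjacency matrix.
M² = [[2, 0, 0], [0, 1, 1], [0, 1, 1]]
M³ = [[0, 2, 2], [2, 0, 0], [2, 0, 0]]
M⁴ = [[4, 0, 0], [0, 2, 2], [0, 2, 2]]
M⁵ = [[0, 4, 4], [4, 0, 0], [4, 0, 0]]

0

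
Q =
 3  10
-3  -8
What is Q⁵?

tr Q = -5 and det Q = 6, so the characteristic polynomial is λ² − (-5)λ + (6) with roots -2 and -3.
Eigenvectors give P = [[2, -5], [-1, 3]] with P⁻¹ = [[3, 5], [1, 2]], and Q = P·diag(-2, -3)·P⁻¹.
Then Q⁵ = P·diag(-32, -243)·P⁻¹ = [[-64, 1215], [32, -729]] · [[3, 5], [1, 2]] = [[1023, 2110], [-633, -1298]].

[[1023, 2110], [-633, -1298]]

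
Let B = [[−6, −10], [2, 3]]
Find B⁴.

tr B = −3 and det B = 2, so the characteristic polynomial is λ² − (−3)λ + (2) with roots −2 and −1.
Eigenvectors give P = [[5, −2], [−2, 1]] with P⁻¹ = [[1, 2], [2, 5]], and B = P·diag(−2, −1)·P⁻¹.
Then B⁴ = P·diag(16, 1)·P⁻¹ = [[80, −2], [−32, 1]] · [[1, 2], [2, 5]] = [[76, 150], [−30, −59]].

[[76, 150], [−30, −59]]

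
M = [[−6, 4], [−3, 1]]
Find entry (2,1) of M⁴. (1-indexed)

tr M = −5 and det M = 6, so the characteristic polynomial is λ² − (−5)λ + (6) with roots −3 and −2.
Eigenvectors give P = [[4, 1], [3, 1]] with P⁻¹ = [[1, −1], [−3, 4]], and M = P·diag(−3, −2)·P⁻¹.
Then M⁴ = P·diag(81, 16)·P⁻¹ = [[324, 16], [243, 16]] · [[1, −1], [−3, 4]] = [[276, −260], [195, −179]].

195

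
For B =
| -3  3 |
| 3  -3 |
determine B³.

B² = [[18, -18], [-18, 18]]
B³ = [[-108, 108], [108, -108]]

[[-108, 108], [108, -108]]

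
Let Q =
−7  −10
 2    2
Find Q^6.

tr Q = −5 and det Q = 6, so the characteristic polynomial is λ² − (−5)λ + (6) with roots −2 and −3.
Eigenvectors give P = [[−2, 5], [1, −2]] with P⁻¹ = [[2, 5], [1, 2]], and Q = P·diag(−2, −3)·P⁻¹.
Then Q^6 = P·diag(64, 729)·P⁻¹ = [[−128, 3645], [64, −1458]] · [[2, 5], [1, 2]] = [[3389, 6650], [−1330, −2596]].

[[3389, 6650], [−1330, −2596]]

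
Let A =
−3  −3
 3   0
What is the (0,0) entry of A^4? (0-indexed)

A^2 = [[0, 9], [−9, −9]]
A^3 = [[27, 0], [0, 27]]
A^4 = [[−81, −81], [81, 0]]

−81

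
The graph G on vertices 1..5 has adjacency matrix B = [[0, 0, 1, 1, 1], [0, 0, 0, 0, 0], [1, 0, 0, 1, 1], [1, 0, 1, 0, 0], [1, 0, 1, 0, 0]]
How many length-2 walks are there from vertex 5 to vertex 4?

The number of length-2 walks from vertex 5 to vertex 4 is entry (5,4) of B², where B is the adjacency matrix.
B² = [[3, 0, 2, 1, 1], [0, 0, 0, 0, 0], [2, 0, 3, 1, 1], [1, 0, 1, 2, 2], [1, 0, 1, 2, 2]]

2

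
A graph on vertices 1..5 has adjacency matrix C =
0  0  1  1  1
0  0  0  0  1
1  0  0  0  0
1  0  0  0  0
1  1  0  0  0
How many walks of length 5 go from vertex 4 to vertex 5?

0

The number of length-5 walks from vertex 4 to vertex 5 is entry (4,5) of C^5, where C is the adjacency matrix.
C^2 = [[3, 1, 0, 0, 0], [1, 1, 0, 0, 0], [0, 0, 1, 1, 1], [0, 0, 1, 1, 1], [0, 0, 1, 1, 2]]
C^3 = [[0, 0, 3, 3, 4], [0, 0, 1, 1, 2], [3, 1, 0, 0, 0], [3, 1, 0, 0, 0], [4, 2, 0, 0, 0]]
C^4 = [[10, 4, 0, 0, 0], [4, 2, 0, 0, 0], [0, 0, 3, 3, 4], [0, 0, 3, 3, 4], [0, 0, 4, 4, 6]]
C^5 = [[0, 0, 10, 10, 14], [0, 0, 4, 4, 6], [10, 4, 0, 0, 0], [10, 4, 0, 0, 0], [14, 6, 0, 0, 0]]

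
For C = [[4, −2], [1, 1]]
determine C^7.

[[4246, −4118], [2059, −1931]]

tr C = 5 and det C = 6, so the characteristic polynomial is λ² − (5)λ + (6) with roots 2 and 3.
Eigenvectors give P = [[1, 2], [1, 1]] with P⁻¹ = [[−1, 2], [1, −1]], and C = P·diag(2, 3)·P⁻¹.
Then C^7 = P·diag(128, 2187)·P⁻¹ = [[128, 4374], [128, 2187]] · [[−1, 2], [1, −1]] = [[4246, −4118], [2059, −1931]].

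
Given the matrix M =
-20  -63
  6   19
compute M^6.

[[442, 1323], [-126, -377]]

tr M = -1 and det M = -2, so the characteristic polynomial is λ² − (-1)λ + (-2) with roots 1 and -2.
Eigenvectors give P = [[-3, 7], [1, -2]] with P⁻¹ = [[2, 7], [1, 3]], and M = P·diag(1, -2)·P⁻¹.
Then M^6 = P·diag(1, 64)·P⁻¹ = [[-3, 448], [1, -128]] · [[2, 7], [1, 3]] = [[442, 1323], [-126, -377]].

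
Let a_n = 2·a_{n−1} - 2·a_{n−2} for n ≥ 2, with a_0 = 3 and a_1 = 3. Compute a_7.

With companion matrix A = [[2, -2], [1, 0]], [a_n, a_{n−1}]ᵀ = A·[a_{n−1}, a_{n−2}]ᵀ, so [a_7, a_6]ᵀ = A⁶·[a_1, a_0]ᵀ.
A⁶ = [[-8, 16], [-8, 8]], giving [a_7, a_6]ᵀ = [[24], [0]].

24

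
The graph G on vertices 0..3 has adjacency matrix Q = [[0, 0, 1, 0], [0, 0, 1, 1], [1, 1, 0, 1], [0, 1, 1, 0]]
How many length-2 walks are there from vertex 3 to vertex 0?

1

The number of length-2 walks from vertex 3 to vertex 0 is entry (3,0) of Q², where Q is the adjacency matrix.
Q² = [[1, 1, 0, 1], [1, 2, 1, 1], [0, 1, 3, 1], [1, 1, 1, 2]]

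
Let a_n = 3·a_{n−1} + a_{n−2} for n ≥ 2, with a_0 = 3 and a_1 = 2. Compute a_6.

With companion matrix T = [[3, 1], [1, 0]], [a_n, a_{n−1}]ᵀ = T·[a_{n−1}, a_{n−2}]ᵀ, so [a_6, a_5]ᵀ = T^5·[a_1, a_0]ᵀ.
T^5 = [[360, 109], [109, 33]], giving [a_6, a_5]ᵀ = [[1047], [317]].

1047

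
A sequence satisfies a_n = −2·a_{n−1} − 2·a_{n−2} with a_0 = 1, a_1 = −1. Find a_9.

With companion matrix T = [[−2, −2], [1, 0]], [a_n, a_{n−1}]ᵀ = T·[a_{n−1}, a_{n−2}]ᵀ, so [a_9, a_8]ᵀ = T⁸·[a_1, a_0]ᵀ.
T⁸ = [[16, 0], [0, 16]], giving [a_9, a_8]ᵀ = [[−16], [16]].

−16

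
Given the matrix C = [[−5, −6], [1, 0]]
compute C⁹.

tr C = −5 and det C = 6, so the characteristic polynomial is λ² − (−5)λ + (6) with roots −2 and −3.
Eigenvectors give P = [[−2, 3], [1, −1]] with P⁻¹ = [[1, 3], [1, 2]], and C = P·diag(−2, −3)·P⁻¹.
Then C⁹ = P·diag(−512, −19683)·P⁻¹ = [[1024, −59049], [−512, 19683]] · [[1, 3], [1, 2]] = [[−58025, −115026], [19171, 37830]].

[[−58025, −115026], [19171, 37830]]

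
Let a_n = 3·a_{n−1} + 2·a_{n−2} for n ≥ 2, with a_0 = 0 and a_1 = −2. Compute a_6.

−990

With companion matrix Q = [[3, 2], [1, 0]], [a_n, a_{n−1}]ᵀ = Q·[a_{n−1}, a_{n−2}]ᵀ, so [a_6, a_5]ᵀ = Q⁵·[a_1, a_0]ᵀ.
Q⁵ = [[495, 278], [139, 78]], giving [a_6, a_5]ᵀ = [[−990], [−278]].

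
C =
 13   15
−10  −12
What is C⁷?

tr C = 1 and det C = −6, so the characteristic polynomial is λ² − (1)λ + (−6) with roots −2 and 3.
Eigenvectors give P = [[−1, 3], [1, −2]] with P⁻¹ = [[2, 3], [1, 1]], and C = P·diag(−2, 3)·P⁻¹.
Then C⁷ = P·diag(−128, 2187)·P⁻¹ = [[128, 6561], [−128, −4374]] · [[2, 3], [1, 1]] = [[6817, 6945], [−4630, −4758]].

[[6817, 6945], [−4630, −4758]]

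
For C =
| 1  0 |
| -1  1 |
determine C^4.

[[1, 0], [-4, 1]]

C = I + N where N = [[0, 0], [-1, 0]] is strictly lower-triangular, so N^2 = 0.
(I + N)^4 = I + 4·N = [[1, 0], [-4, 1]].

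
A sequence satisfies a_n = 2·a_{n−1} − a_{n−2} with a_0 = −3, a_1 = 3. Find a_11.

63

With companion matrix A = [[2, −1], [1, 0]], [a_n, a_{n−1}]ᵀ = A·[a_{n−1}, a_{n−2}]ᵀ, so [a_11, a_10]ᵀ = A¹⁰·[a_1, a_0]ᵀ.
A¹⁰ = [[11, −10], [10, −9]], giving [a_11, a_10]ᵀ = [[63], [57]].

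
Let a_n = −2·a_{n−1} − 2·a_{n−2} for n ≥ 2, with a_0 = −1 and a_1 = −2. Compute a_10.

With companion matrix B = [[−2, −2], [1, 0]], [a_n, a_{n−1}]ᵀ = B·[a_{n−1}, a_{n−2}]ᵀ, so [a_10, a_9]ᵀ = B^9·[a_1, a_0]ᵀ.
B^9 = [[−32, −32], [16, 0]], giving [a_10, a_9]ᵀ = [[96], [−32]].

96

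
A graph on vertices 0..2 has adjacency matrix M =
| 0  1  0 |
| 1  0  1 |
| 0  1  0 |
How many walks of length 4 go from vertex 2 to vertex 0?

2

The number of length-4 walks from vertex 2 to vertex 0 is entry (2,0) of M⁴, where M is the adjacency matrix.
M² = [[1, 0, 1], [0, 2, 0], [1, 0, 1]]
M³ = [[0, 2, 0], [2, 0, 2], [0, 2, 0]]
M⁴ = [[2, 0, 2], [0, 4, 0], [2, 0, 2]]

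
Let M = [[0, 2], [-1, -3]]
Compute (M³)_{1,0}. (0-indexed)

-7

tr M = -3 and det M = 2, so the characteristic polynomial is λ² − (-3)λ + (2) with roots -1 and -2.
Eigenvectors give P = [[2, -1], [-1, 1]] with P⁻¹ = [[1, 1], [1, 2]], and M = P·diag(-1, -2)·P⁻¹.
Then M³ = P·diag(-1, -8)·P⁻¹ = [[-2, 8], [1, -8]] · [[1, 1], [1, 2]] = [[6, 14], [-7, -15]].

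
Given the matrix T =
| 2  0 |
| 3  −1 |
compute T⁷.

tr T = 1 and det T = −2, so the characteristic polynomial is λ² − (1)λ + (−2) with roots 2 and −1.
Eigenvectors give P = [[1, 0], [1, −1]] with P⁻¹ = [[1, 0], [1, −1]], and T = P·diag(2, −1)·P⁻¹.
Then T⁷ = P·diag(128, −1)·P⁻¹ = [[128, 0], [128, 1]] · [[1, 0], [1, −1]] = [[128, 0], [129, −1]].

[[128, 0], [129, −1]]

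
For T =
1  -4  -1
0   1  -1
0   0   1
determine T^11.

T = I + N where N = [[0, -4, -1], [0, 0, -1], [0, 0, 0]] is strictly upper-triangular, so N^3 = 0.
(I + N)^11 = I + 11·N + 55·N^2 = [[1, -44, 209], [0, 1, -11], [0, 0, 1]].

[[1, -44, 209], [0, 1, -11], [0, 0, 1]]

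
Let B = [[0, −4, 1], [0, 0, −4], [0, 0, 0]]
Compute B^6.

[[0, 0, 0], [0, 0, 0], [0, 0, 0]]

B is strictly triangular, hence nilpotent: B^3 = 0, so B^6 = 0.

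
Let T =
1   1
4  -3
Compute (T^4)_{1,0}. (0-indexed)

-144

T^2 = [[5, -2], [-8, 13]]
T^3 = [[-3, 11], [44, -47]]
T^4 = [[41, -36], [-144, 185]]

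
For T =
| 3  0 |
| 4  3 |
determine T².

[[9, 0], [24, 9]]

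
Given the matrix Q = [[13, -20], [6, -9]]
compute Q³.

tr Q = 4 and det Q = 3, so the characteristic polynomial is λ² − (4)λ + (3) with roots 3 and 1.
Eigenvectors give P = [[2, 5], [1, 3]] with P⁻¹ = [[3, -5], [-1, 2]], and Q = P·diag(3, 1)·P⁻¹.
Then Q³ = P·diag(27, 1)·P⁻¹ = [[54, 5], [27, 3]] · [[3, -5], [-1, 2]] = [[157, -260], [78, -129]].

[[157, -260], [78, -129]]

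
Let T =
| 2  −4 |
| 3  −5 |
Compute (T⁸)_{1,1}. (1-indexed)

−764

tr T = −3 and det T = 2, so the characteristic polynomial is λ² − (−3)λ + (2) with roots −2 and −1.
Eigenvectors give P = [[−1, 4], [−1, 3]] with P⁻¹ = [[3, −4], [1, −1]], and T = P·diag(−2, −1)·P⁻¹.
Then T⁸ = P·diag(256, 1)·P⁻¹ = [[−256, 4], [−256, 3]] · [[3, −4], [1, −1]] = [[−764, 1020], [−765, 1021]].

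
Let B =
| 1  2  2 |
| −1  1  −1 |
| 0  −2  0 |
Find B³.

B² = [[−1, 0, 0], [−2, 1, −3], [2, −2, 2]]
B³ = [[−1, −2, −2], [−3, 3, −5], [4, −2, 6]]

[[−1, −2, −2], [−3, 3, −5], [4, −2, 6]]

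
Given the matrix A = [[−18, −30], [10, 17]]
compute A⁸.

[[25476, 37830], [−12610, −18659]]

tr A = −1 and det A = −6, so the characteristic polynomial is λ² − (−1)λ + (−6) with roots 2 and −3.
Eigenvectors give P = [[−3, −2], [2, 1]] with P⁻¹ = [[1, 2], [−2, −3]], and A = P·diag(2, −3)·P⁻¹.
Then A⁸ = P·diag(256, 6561)·P⁻¹ = [[−768, −13122], [512, 6561]] · [[1, 2], [−2, −3]] = [[25476, 37830], [−12610, −18659]].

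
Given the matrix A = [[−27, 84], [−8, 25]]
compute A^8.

[[45921, −137760], [13120, −39359]]

tr A = −2 and det A = −3, so the characteristic polynomial is λ² − (−2)λ + (−3) with roots 1 and −3.
Eigenvectors give P = [[−3, −7], [−1, −2]] with P⁻¹ = [[2, −7], [−1, 3]], and A = P·diag(1, −3)·P⁻¹.
Then A^8 = P·diag(1, 6561)·P⁻¹ = [[−3, −45927], [−1, −13122]] · [[2, −7], [−1, 3]] = [[45921, −137760], [13120, −39359]].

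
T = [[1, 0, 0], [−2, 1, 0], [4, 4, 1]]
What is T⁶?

T = I + N where N = [[0, 0, 0], [−2, 0, 0], [4, 4, 0]] is strictly lower-triangular, so N³ = 0.
(I + N)⁶ = I + 6·N + 15·N² = [[1, 0, 0], [−12, 1, 0], [−96, 24, 1]].

[[1, 0, 0], [−12, 1, 0], [−96, 24, 1]]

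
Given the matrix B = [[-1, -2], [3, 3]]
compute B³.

B² = [[-5, -4], [6, 3]]
B³ = [[-7, -2], [3, -3]]

[[-7, -2], [3, -3]]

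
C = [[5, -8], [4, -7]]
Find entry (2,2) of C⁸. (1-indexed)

13121

tr C = -2 and det C = -3, so the characteristic polynomial is λ² − (-2)λ + (-3) with roots 1 and -3.
Eigenvectors give P = [[-2, 1], [-1, 1]] with P⁻¹ = [[-1, 1], [-1, 2]], and C = P·diag(1, -3)·P⁻¹.
Then C⁸ = P·diag(1, 6561)·P⁻¹ = [[-2, 6561], [-1, 6561]] · [[-1, 1], [-1, 2]] = [[-6559, 13120], [-6560, 13121]].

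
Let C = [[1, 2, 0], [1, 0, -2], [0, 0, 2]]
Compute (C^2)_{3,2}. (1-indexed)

0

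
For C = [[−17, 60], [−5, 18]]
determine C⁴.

[[−179, 780], [−65, 276]]

tr C = 1 and det C = −6, so the characteristic polynomial is λ² − (1)λ + (−6) with roots 3 and −2.
Eigenvectors give P = [[3, 4], [1, 1]] with P⁻¹ = [[−1, 4], [1, −3]], and C = P·diag(3, −2)·P⁻¹.
Then C⁴ = P·diag(81, 16)·P⁻¹ = [[243, 64], [81, 16]] · [[−1, 4], [1, −3]] = [[−179, 780], [−65, 276]].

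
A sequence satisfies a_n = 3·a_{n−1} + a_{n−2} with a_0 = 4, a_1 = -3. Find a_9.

With companion matrix C = [[3, 1], [1, 0]], [a_n, a_{n−1}]ᵀ = C·[a_{n−1}, a_{n−2}]ᵀ, so [a_9, a_8]ᵀ = C⁸·[a_1, a_0]ᵀ.
C⁸ = [[12970, 3927], [3927, 1189]], giving [a_9, a_8]ᵀ = [[-23202], [-7025]].

-23202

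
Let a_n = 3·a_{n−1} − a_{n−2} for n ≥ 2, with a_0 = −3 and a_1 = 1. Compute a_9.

With companion matrix A = [[3, −1], [1, 0]], [a_n, a_{n−1}]ᵀ = A·[a_{n−1}, a_{n−2}]ᵀ, so [a_9, a_8]ᵀ = A^8·[a_1, a_0]ᵀ.
A^8 = [[2584, −987], [987, −377]], giving [a_9, a_8]ᵀ = [[5545], [2118]].

5545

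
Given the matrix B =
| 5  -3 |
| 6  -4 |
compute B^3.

tr B = 1 and det B = -2, so the characteristic polynomial is λ² − (1)λ + (-2) with roots 2 and -1.
Eigenvectors give P = [[1, -1], [1, -2]] with P⁻¹ = [[2, -1], [1, -1]], and B = P·diag(2, -1)·P⁻¹.
Then B^3 = P·diag(8, -1)·P⁻¹ = [[8, 1], [8, 2]] · [[2, -1], [1, -1]] = [[17, -9], [18, -10]].

[[17, -9], [18, -10]]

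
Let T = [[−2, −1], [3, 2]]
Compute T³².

T² = I (check: tr T = 0 and det T = −1), so T³² = I since 32 is even.

[[1, 0], [0, 1]]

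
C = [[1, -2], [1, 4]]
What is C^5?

tr C = 5 and det C = 6, so the characteristic polynomial is λ² − (5)λ + (6) with roots 3 and 2.
Eigenvectors give P = [[-1, -2], [1, 1]] with P⁻¹ = [[1, 2], [-1, -1]], and C = P·diag(3, 2)·P⁻¹.
Then C^5 = P·diag(243, 32)·P⁻¹ = [[-243, -64], [243, 32]] · [[1, 2], [-1, -1]] = [[-179, -422], [211, 454]].

[[-179, -422], [211, 454]]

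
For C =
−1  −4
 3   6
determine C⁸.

[[−18659, −25220], [18915, 25476]]

tr C = 5 and det C = 6, so the characteristic polynomial is λ² − (5)λ + (6) with roots 3 and 2.
Eigenvectors give P = [[−1, −4], [1, 3]] with P⁻¹ = [[3, 4], [−1, −1]], and C = P·diag(3, 2)·P⁻¹.
Then C⁸ = P·diag(6561, 256)·P⁻¹ = [[−6561, −1024], [6561, 768]] · [[3, 4], [−1, −1]] = [[−18659, −25220], [18915, 25476]].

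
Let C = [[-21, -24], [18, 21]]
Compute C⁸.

[[6561, 0], [0, 6561]]

tr C = 0 and det C = -9, so the characteristic polynomial is λ² − (0)λ + (-9) with roots -3 and 3.
Eigenvectors give P = [[-4, 1], [3, -1]] with P⁻¹ = [[-1, -1], [-3, -4]], and C = P·diag(-3, 3)·P⁻¹.
Then C⁸ = P·diag(6561, 6561)·P⁻¹ = [[-26244, 6561], [19683, -6561]] · [[-1, -1], [-3, -4]] = [[6561, 0], [0, 6561]].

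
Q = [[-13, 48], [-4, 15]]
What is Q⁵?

[[-733, 2928], [-244, 975]]

tr Q = 2 and det Q = -3, so the characteristic polynomial is λ² − (2)λ + (-3) with roots 3 and -1.
Eigenvectors give P = [[-3, 4], [-1, 1]] with P⁻¹ = [[1, -4], [1, -3]], and Q = P·diag(3, -1)·P⁻¹.
Then Q⁵ = P·diag(243, -1)·P⁻¹ = [[-729, -4], [-243, -1]] · [[1, -4], [1, -3]] = [[-733, 2928], [-244, 975]].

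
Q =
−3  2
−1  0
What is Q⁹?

[[−1023, 1022], [−511, 510]]

tr Q = −3 and det Q = 2, so the characteristic polynomial is λ² − (−3)λ + (2) with roots −2 and −1.
Eigenvectors give P = [[2, 1], [1, 1]] with P⁻¹ = [[1, −1], [−1, 2]], and Q = P·diag(−2, −1)·P⁻¹.
Then Q⁹ = P·diag(−512, −1)·P⁻¹ = [[−1024, −1], [−512, −1]] · [[1, −1], [−1, 2]] = [[−1023, 1022], [−511, 510]].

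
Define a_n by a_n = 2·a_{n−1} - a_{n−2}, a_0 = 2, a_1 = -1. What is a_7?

-19

With companion matrix M = [[2, -1], [1, 0]], [a_n, a_{n−1}]ᵀ = M·[a_{n−1}, a_{n−2}]ᵀ, so [a_7, a_6]ᵀ = M⁶·[a_1, a_0]ᵀ.
M⁶ = [[7, -6], [6, -5]], giving [a_7, a_6]ᵀ = [[-19], [-16]].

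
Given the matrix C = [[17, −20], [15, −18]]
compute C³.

[[113, −140], [105, −132]]

tr C = −1 and det C = −6, so the characteristic polynomial is λ² − (−1)λ + (−6) with roots 2 and −3.
Eigenvectors give P = [[4, 1], [3, 1]] with P⁻¹ = [[1, −1], [−3, 4]], and C = P·diag(2, −3)·P⁻¹.
Then C³ = P·diag(8, −27)·P⁻¹ = [[32, −27], [24, −27]] · [[1, −1], [−3, 4]] = [[113, −140], [105, −132]].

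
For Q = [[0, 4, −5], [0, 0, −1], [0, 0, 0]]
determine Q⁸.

Q is strictly triangular, hence nilpotent: Q³ = 0, so Q⁸ = 0.

[[0, 0, 0], [0, 0, 0], [0, 0, 0]]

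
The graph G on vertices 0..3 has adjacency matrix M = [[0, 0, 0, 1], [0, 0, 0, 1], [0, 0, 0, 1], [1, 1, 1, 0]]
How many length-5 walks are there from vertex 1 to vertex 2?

The number of length-5 walks from vertex 1 to vertex 2 is entry (1,2) of M⁵, where M is the adjacency matrix.
M² = [[1, 1, 1, 0], [1, 1, 1, 0], [1, 1, 1, 0], [0, 0, 0, 3]]
M³ = [[0, 0, 0, 3], [0, 0, 0, 3], [0, 0, 0, 3], [3, 3, 3, 0]]
M⁴ = [[3, 3, 3, 0], [3, 3, 3, 0], [3, 3, 3, 0], [0, 0, 0, 9]]
M⁵ = [[0, 0, 0, 9], [0, 0, 0, 9], [0, 0, 0, 9], [9, 9, 9, 0]]

0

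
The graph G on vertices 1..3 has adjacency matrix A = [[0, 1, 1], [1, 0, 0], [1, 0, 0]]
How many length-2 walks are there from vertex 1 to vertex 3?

0

The number of length-2 walks from vertex 1 to vertex 3 is entry (1,3) of A², where A is the adjacency matrix.
A² = [[2, 0, 0], [0, 1, 1], [0, 1, 1]]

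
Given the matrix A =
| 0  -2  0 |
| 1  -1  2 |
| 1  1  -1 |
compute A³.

A² = [[-2, 2, -4], [1, 1, -4], [0, -4, 3]]
A³ = [[-2, -2, 8], [-3, -7, 6], [-1, 7, -11]]

[[-2, -2, 8], [-3, -7, 6], [-1, 7, -11]]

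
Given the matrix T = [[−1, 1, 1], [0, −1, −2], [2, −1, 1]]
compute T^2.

[[3, −3, −2], [−4, 3, 0], [0, 2, 5]]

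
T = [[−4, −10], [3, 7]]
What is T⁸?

tr T = 3 and det T = 2, so the characteristic polynomial is λ² − (3)λ + (2) with roots 1 and 2.
Eigenvectors give P = [[−2, −5], [1, 3]] with P⁻¹ = [[−3, −5], [1, 2]], and T = P·diag(1, 2)·P⁻¹.
Then T⁸ = P·diag(1, 256)·P⁻¹ = [[−2, −1280], [1, 768]] · [[−3, −5], [1, 2]] = [[−1274, −2550], [765, 1531]].

[[−1274, −2550], [765, 1531]]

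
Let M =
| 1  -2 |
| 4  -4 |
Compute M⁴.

[[-23, 6], [-12, -8]]

M² = [[-7, 6], [-12, 8]]
M³ = [[17, -10], [20, -8]]
M⁴ = [[-23, 6], [-12, -8]]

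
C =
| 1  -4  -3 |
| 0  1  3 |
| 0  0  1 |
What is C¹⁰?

[[1, -40, -570], [0, 1, 30], [0, 0, 1]]

C = I + N where N = [[0, -4, -3], [0, 0, 3], [0, 0, 0]] is strictly upper-triangular, so N³ = 0.
(I + N)¹⁰ = I + 10·N + 45·N² = [[1, -40, -570], [0, 1, 30], [0, 0, 1]].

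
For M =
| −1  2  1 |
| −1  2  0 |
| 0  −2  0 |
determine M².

[[−1, 0, −1], [−1, 2, −1], [2, −4, 0]]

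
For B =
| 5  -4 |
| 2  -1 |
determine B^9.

[[39365, -39364], [19682, -19681]]

tr B = 4 and det B = 3, so the characteristic polynomial is λ² − (4)λ + (3) with roots 1 and 3.
Eigenvectors give P = [[1, 2], [1, 1]] with P⁻¹ = [[-1, 2], [1, -1]], and B = P·diag(1, 3)·P⁻¹.
Then B^9 = P·diag(1, 19683)·P⁻¹ = [[1, 39366], [1, 19683]] · [[-1, 2], [1, -1]] = [[39365, -39364], [19682, -19681]].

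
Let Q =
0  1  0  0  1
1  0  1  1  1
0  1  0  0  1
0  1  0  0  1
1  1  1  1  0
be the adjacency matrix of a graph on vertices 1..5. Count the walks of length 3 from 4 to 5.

The number of length-3 walks from vertex 4 to vertex 5 is entry (4,5) of Q³, where Q is the adjacency matrix.
Q² = [[2, 1, 2, 2, 1], [1, 4, 1, 1, 3], [2, 1, 2, 2, 1], [2, 1, 2, 2, 1], [1, 3, 1, 1, 4]]
Q³ = [[2, 7, 2, 2, 7], [7, 6, 7, 7, 7], [2, 7, 2, 2, 7], [2, 7, 2, 2, 7], [7, 7, 7, 7, 6]]

7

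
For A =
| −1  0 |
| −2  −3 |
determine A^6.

[[1, 0], [728, 729]]

tr A = −4 and det A = 3, so the characteristic polynomial is λ² − (−4)λ + (3) with roots −1 and −3.
Eigenvectors give P = [[−1, 0], [1, 1]] with P⁻¹ = [[−1, 0], [1, 1]], and A = P·diag(−1, −3)·P⁻¹.
Then A^6 = P·diag(1, 729)·P⁻¹ = [[−1, 0], [1, 729]] · [[−1, 0], [1, 1]] = [[1, 0], [728, 729]].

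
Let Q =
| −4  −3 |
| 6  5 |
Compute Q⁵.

[[−34, −33], [66, 65]]

tr Q = 1 and det Q = −2, so the characteristic polynomial is λ² − (1)λ + (−2) with roots 2 and −1.
Eigenvectors give P = [[−1, 1], [2, −1]] with P⁻¹ = [[1, 1], [2, 1]], and Q = P·diag(2, −1)·P⁻¹.
Then Q⁵ = P·diag(32, −1)·P⁻¹ = [[−32, −1], [64, 1]] · [[1, 1], [2, 1]] = [[−34, −33], [66, 65]].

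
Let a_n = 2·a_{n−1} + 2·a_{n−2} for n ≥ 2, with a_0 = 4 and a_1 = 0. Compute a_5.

With companion matrix C = [[2, 2], [1, 0]], [a_n, a_{n−1}]ᵀ = C·[a_{n−1}, a_{n−2}]ᵀ, so [a_5, a_4]ᵀ = C^4·[a_1, a_0]ᵀ.
C^4 = [[44, 32], [16, 12]], giving [a_5, a_4]ᵀ = [[128], [48]].

128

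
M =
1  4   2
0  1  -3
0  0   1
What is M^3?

[[1, 12, -30], [0, 1, -9], [0, 0, 1]]

M = I + N where N = [[0, 4, 2], [0, 0, -3], [0, 0, 0]] is strictly upper-triangular, so N^3 = 0.
(I + N)^3 = I + 3·N + 3·N^2 = [[1, 12, -30], [0, 1, -9], [0, 0, 1]].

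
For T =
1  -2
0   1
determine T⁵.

[[1, -10], [0, 1]]

T = I + N where N = [[0, -2], [0, 0]] is strictly upper-triangular, so N² = 0.
(I + N)⁵ = I + 5·N = [[1, -10], [0, 1]].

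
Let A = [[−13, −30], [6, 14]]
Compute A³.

[[−37, −90], [18, 44]]

tr A = 1 and det A = −2, so the characteristic polynomial is λ² − (1)λ + (−2) with roots 2 and −1.
Eigenvectors give P = [[−2, −5], [1, 2]] with P⁻¹ = [[2, 5], [−1, −2]], and A = P·diag(2, −1)·P⁻¹.
Then A³ = P·diag(8, −1)·P⁻¹ = [[−16, 5], [8, −2]] · [[2, 5], [−1, −2]] = [[−37, −90], [18, 44]].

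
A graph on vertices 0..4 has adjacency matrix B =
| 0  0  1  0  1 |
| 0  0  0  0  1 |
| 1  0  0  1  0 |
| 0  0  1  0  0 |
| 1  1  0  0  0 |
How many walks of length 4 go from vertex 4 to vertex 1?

0

The number of length-4 walks from vertex 4 to vertex 1 is entry (4,1) of B⁴, where B is the adjacency matrix.
B² = [[2, 1, 0, 1, 0], [1, 1, 0, 0, 0], [0, 0, 2, 0, 1], [1, 0, 0, 1, 0], [0, 0, 1, 0, 2]]
B³ = [[0, 0, 3, 0, 3], [0, 0, 1, 0, 2], [3, 1, 0, 2, 0], [0, 0, 2, 0, 1], [3, 2, 0, 1, 0]]
B⁴ = [[6, 3, 0, 3, 0], [3, 2, 0, 1, 0], [0, 0, 5, 0, 4], [3, 1, 0, 2, 0], [0, 0, 4, 0, 5]]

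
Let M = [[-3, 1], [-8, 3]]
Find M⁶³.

[[-3, 1], [-8, 3]]

M² = I (check: tr M = 0 and det M = -1), so M⁶³ = M since 63 is odd.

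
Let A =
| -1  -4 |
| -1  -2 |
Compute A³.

A² = [[5, 12], [3, 8]]
A³ = [[-17, -44], [-11, -28]]

[[-17, -44], [-11, -28]]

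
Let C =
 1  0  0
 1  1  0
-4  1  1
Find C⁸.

C = I + N where N = [[0, 0, 0], [1, 0, 0], [-4, 1, 0]] is strictly lower-triangular, so N³ = 0.
(I + N)⁸ = I + 8·N + 28·N² = [[1, 0, 0], [8, 1, 0], [-4, 8, 1]].

[[1, 0, 0], [8, 1, 0], [-4, 8, 1]]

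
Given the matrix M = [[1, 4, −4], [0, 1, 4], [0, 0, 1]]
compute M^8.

M = I + N where N = [[0, 4, −4], [0, 0, 4], [0, 0, 0]] is strictly upper-triangular, so N^3 = 0.
(I + N)^8 = I + 8·N + 28·N^2 = [[1, 32, 416], [0, 1, 32], [0, 0, 1]].

[[1, 32, 416], [0, 1, 32], [0, 0, 1]]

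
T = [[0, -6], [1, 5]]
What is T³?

[[-30, -114], [19, 65]]

tr T = 5 and det T = 6, so the characteristic polynomial is λ² − (5)λ + (6) with roots 2 and 3.
Eigenvectors give P = [[3, -2], [-1, 1]] with P⁻¹ = [[1, 2], [1, 3]], and T = P·diag(2, 3)·P⁻¹.
Then T³ = P·diag(8, 27)·P⁻¹ = [[24, -54], [-8, 27]] · [[1, 2], [1, 3]] = [[-30, -114], [19, 65]].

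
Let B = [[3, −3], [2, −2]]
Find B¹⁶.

B² = B (a projection; rank 1, trace 1), so B¹⁶ = B.

[[3, −3], [2, −2]]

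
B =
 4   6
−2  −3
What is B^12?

B² = B (a projection; rank 1, trace 1), so B^12 = B.

[[4, 6], [−2, −3]]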